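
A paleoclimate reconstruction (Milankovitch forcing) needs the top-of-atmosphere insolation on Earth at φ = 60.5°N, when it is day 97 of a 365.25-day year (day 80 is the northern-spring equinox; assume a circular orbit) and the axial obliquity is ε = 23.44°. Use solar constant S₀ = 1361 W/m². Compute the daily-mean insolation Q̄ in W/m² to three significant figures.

Q̄ ≈ 284 W/m²

Solar longitude: λ_s = 360° × (97 − 80)/365.25 = 16.756°.
sin δ = sin 23.44° × sin 16.756° = 0.11468, so δ = +6.585°.
cos H₀ = −tan(+60.5°) tan(+6.585°) = -0.2040, H₀ = 1.7763 rad.
Bracket: H₀ sin φ sin δ + cos φ cos δ sin H₀ = 1.7763×0.87036×0.11468 + 0.49242×0.99340×0.97896 = 0.177298 + 0.478878 = 0.656176.
Q̄ = (S₀/π) × [bracket] = (1361/π) × 0.656176 = 284.3 W/m².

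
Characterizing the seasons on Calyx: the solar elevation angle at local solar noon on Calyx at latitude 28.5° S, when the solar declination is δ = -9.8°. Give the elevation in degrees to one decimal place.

71.3°

At local noon the hour angle is zero, so the zenith angle equals |φ − δ| = |-28.5° − (-9.800°)| = 18.700°.
Elevation = 90° − 18.700° = 71.3°.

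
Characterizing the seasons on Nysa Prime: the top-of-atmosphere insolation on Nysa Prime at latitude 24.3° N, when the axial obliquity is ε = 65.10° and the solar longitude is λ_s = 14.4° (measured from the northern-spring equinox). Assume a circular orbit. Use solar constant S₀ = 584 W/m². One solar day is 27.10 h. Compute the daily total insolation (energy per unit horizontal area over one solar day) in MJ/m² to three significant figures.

18.8 MJ/m²

Solar declination: sin δ = sin ε · sin λ_s = sin 65.10° × sin 14.4° = 0.22557, so δ = +13.037°.
cos H₀ = −tan(+24.3°) tan(+13.037°) = -0.1045, H₀ = 1.6755 rad.
Bracket: H₀ sin φ sin δ + cos φ cos δ sin H₀ = 1.6755×0.41151×0.22557 + 0.91140×0.97423×0.99452 = 0.155527 + 0.883047 = 1.038574.
Q̄ = (S₀/π) × [bracket] = (584/π) × 1.038574 = 193.06 W/m².
Daily total = Q̄ × 27.10 h × 3600 s/h = 193.06 × 27.10 × 3600 / 10⁶ = 18.83 MJ/m².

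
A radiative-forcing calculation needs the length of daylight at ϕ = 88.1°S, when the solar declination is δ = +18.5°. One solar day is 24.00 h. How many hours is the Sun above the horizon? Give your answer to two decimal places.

0.00 h

cos h₀ = −tan ϕ · tan δ = 10.0862 ≥ 1, so the Sun never rises (polar night) and h₀ = 0.
Daylight = 2h₀/(2π) × 24.00 h = (0.0000/π) × 24.00 = 0.00 h.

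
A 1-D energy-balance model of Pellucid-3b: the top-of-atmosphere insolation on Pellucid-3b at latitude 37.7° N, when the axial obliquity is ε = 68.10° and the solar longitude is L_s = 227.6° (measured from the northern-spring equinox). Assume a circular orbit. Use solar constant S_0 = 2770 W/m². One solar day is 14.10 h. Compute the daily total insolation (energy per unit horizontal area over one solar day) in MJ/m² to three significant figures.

Solar declination: sin δ = sin ε · sin L_s = sin 68.10° × sin 227.6° = -0.68517, so δ = -43.249°.
cos h₀ = −tan(+37.7°) tan(-43.249°) = 0.7270, h₀ = 0.7568 rad.
Bracket: h₀ sin ϕ sin δ + cos ϕ cos δ sin h₀ = 0.7568×0.61153×-0.68517 + 0.79122×0.72839×0.68661 = -0.317101 + 0.395705 = 0.078604.
Q̄ = (S_0/π) × [bracket] = (2770/π) × 0.078604 = 69.307 W/m².
Daily total = Q̄ × 14.10 h × 3600 s/h = 69.307 × 14.10 × 3600 / 10⁶ = 3.518 MJ/m².

3.52 MJ/m²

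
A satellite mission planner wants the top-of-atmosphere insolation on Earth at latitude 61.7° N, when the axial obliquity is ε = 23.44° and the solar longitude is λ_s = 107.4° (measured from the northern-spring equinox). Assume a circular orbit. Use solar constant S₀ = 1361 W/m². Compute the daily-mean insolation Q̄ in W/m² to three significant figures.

Solar declination: sin δ = sin ε · sin λ_s = sin 23.44° × sin 107.4° = 0.37959, so δ = +22.308°.
cos H₀ = −tan(+61.7°) tan(+22.308°) = -0.7620, H₀ = 2.4372 rad.
Bracket: H₀ sin φ sin δ + cos φ cos δ sin H₀ = 2.4372×0.88048×0.37959 + 0.47409×0.92516×0.64758 = 0.814564 + 0.284034 = 1.098598.
Q̄ = (S₀/π) × [bracket] = (1361/π) × 1.098598 = 475.9 W/m².

Q̄ ≈ 476 W/m²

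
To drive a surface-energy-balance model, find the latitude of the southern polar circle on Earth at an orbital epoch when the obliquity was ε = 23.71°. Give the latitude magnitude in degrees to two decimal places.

The polar circle is the lowest latitude that experiences at least one full rotation of continuous darkness at the northern-summer solstice; it lies at |φ| = 90° − ε = 90° − 23.71° = 66.29°.

66.29°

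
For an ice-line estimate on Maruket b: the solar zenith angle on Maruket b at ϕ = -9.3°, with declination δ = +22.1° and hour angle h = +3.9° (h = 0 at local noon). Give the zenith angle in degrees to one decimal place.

θ_z = 31.6°

cos θ_z = sin ϕ sin δ + cos ϕ cos δ cos h = -0.060799 + 0.912233 = 0.851434.
θ_z = arccos(0.851434) = 31.6°.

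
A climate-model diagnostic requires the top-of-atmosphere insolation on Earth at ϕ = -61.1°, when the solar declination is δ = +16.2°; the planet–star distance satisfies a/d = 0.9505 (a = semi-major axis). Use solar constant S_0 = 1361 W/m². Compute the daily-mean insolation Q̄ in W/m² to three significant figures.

cos h₀ = −tan(-61.1°) tan(+16.200°) = 0.5263, h₀ = 1.0166 rad.
Bracket: h₀ sin ϕ sin δ + cos ϕ cos δ sin h₀ = 1.0166×-0.87546×0.27899 + 0.48328×0.96029×0.85031 = -0.248299 + 0.394619 = 0.146320.
Inverse-square distance factor (a/d)² = 0.9505² = 0.903450.
Q̄ = (S_0/π) × 0.903450 × [bracket] = (1361/π) × 0.903450 × 0.146320 = 57.27 W/m².

Q̄ ≈ 57.3 W/m²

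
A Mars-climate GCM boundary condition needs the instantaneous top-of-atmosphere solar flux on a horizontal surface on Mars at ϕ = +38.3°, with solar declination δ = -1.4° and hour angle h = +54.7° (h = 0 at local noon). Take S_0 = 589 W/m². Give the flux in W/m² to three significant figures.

cos θ_z = sin ϕ sin δ + cos ϕ cos δ cos h = -0.015143 + 0.453354 = 0.438211.
Flux = S_0 · cos θ_z = 589 × 0.438211 = 258.1 W/m².

258 W/m²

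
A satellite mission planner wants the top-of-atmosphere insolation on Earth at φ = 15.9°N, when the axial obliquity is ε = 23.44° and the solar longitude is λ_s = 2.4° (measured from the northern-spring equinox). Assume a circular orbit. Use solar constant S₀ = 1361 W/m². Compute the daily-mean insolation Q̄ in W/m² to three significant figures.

Q̄ ≈ 420 W/m²

Solar declination: sin δ = sin ε · sin λ_s = sin 23.44° × sin 2.4° = 0.01666, so δ = +0.954°.
cos H₀ = −tan(+15.9°) tan(+0.954°) = -0.0047, H₀ = 1.5755 rad.
Bracket: H₀ sin φ sin δ + cos φ cos δ sin H₀ = 1.5755×0.27396×0.01666 + 0.96174×0.99986×0.99999 = 0.007191 + 0.961596 = 0.968787.
Q̄ = (S₀/π) × [bracket] = (1361/π) × 0.968787 = 419.7 W/m².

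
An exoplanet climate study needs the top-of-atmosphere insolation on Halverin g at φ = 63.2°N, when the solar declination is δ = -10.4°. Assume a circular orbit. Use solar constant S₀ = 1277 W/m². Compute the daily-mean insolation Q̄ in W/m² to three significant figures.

cos H₀ = −tan(+63.2°) tan(-10.400°) = 0.3633, H₀ = 1.1989 rad.
Bracket: H₀ sin φ sin δ + cos φ cos δ sin H₀ = 1.1989×0.89259×-0.18052 + 0.45088×0.98357×0.93166 = -0.193179 + 0.413165 = 0.219986.
Q̄ = (S₀/π) × [bracket] = (1277/π) × 0.219986 = 89.42 W/m².

Q̄ ≈ 89.4 W/m²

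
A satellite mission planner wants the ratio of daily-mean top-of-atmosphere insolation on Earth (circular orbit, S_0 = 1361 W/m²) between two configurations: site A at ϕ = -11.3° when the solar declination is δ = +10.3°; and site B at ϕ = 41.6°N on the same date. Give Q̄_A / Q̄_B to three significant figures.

Q̄_A / Q̄_B ≈ 0.977

— Configuration A (ϕ=-11.3°):
cos h₀ = −tan(-11.3°) tan(+10.300°) = 0.0363, h₀ = 1.5345 rad.
Bracket: h₀ sin ϕ sin δ + cos ϕ cos δ sin h₀ = 1.5345×-0.19595×0.17880 + 0.98061×0.98389×0.99934 = -0.053763 + 0.964176 = 0.910413.
Q̄ = (S_0/π) × [bracket] = (1361/π) × 0.910413 = 394.41 W/m².
— Configuration B (ϕ=+41.6°):
cos h₀ = −tan(+41.6°) tan(+10.300°) = -0.1613, h₀ = 1.7329 rad.
Bracket: h₀ sin ϕ sin δ + cos ϕ cos δ sin h₀ = 1.7329×0.66393×0.17880 + 0.74780×0.98389×0.98690 = 0.205714 + 0.726115 = 0.931829.
Q̄ = (S_0/π) × [bracket] = (1361/π) × 0.931829 = 403.69 W/m².
Ratio Q̄_A / Q̄_B = 394.41 / 403.69 = 0.9770.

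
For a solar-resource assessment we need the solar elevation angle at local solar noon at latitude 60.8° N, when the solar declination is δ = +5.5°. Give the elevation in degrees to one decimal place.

At local noon the hour angle is zero, so the zenith angle equals |φ − δ| = |+60.8° − (+5.500°)| = 55.300°.
Elevation = 90° − 55.300° = 34.7°.

34.7°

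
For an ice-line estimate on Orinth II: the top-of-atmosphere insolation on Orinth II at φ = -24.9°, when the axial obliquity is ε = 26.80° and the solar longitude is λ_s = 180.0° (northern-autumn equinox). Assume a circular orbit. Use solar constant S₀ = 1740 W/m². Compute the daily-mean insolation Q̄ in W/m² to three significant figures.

Q̄ ≈ 502 W/m²

Solar declination: sin δ = sin ε · sin λ_s = sin 26.80° × sin 180.0° = 0.00000, so δ = +0.000°.
cos H₀ = −tan(-24.9°) tan(+0.000°) = 0.0000, H₀ = 1.5708 rad.
Bracket: H₀ sin φ sin δ + cos φ cos δ sin H₀ = 1.5708×-0.42104×0.00000 + 0.90704×1.00000×1.00000 = -0.000000 + 0.907040 = 0.907040.
Q̄ = (S₀/π) × [bracket] = (1740/π) × 0.907040 = 502.4 W/m².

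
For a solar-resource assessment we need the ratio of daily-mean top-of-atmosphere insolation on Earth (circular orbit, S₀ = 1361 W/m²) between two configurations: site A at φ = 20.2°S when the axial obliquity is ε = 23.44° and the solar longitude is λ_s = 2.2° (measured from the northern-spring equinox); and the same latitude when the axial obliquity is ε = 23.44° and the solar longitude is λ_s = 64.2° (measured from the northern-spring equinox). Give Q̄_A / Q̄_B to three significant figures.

Q̄_A / Q̄_B ≈ 1.35

— Configuration A (φ=-20.2°):
Solar declination: sin δ = sin ε · sin λ_s = sin 23.44° × sin 2.2° = 0.01527, so δ = +0.875°.
cos H₀ = −tan(-20.2°) tan(+0.875°) = 0.0056, H₀ = 1.5652 rad.
Bracket: H₀ sin φ sin δ + cos φ cos δ sin H₀ = 1.5652×-0.34530×0.01527 + 0.93849×0.99988×0.99998 = -0.008253 + 0.938359 = 0.930106.
Q̄ = (S₀/π) × [bracket] = (1361/π) × 0.930106 = 402.94 W/m².
— Configuration B (φ=-20.2°):
Solar declination: sin δ = sin ε · sin λ_s = sin 23.44° × sin 64.2° = 0.35814, so δ = +20.986°.
cos H₀ = −tan(-20.2°) tan(+20.986°) = 0.1411, H₀ = 1.4292 rad.
Bracket: H₀ sin φ sin δ + cos φ cos δ sin H₀ = 1.4292×-0.34530×0.35814 + 0.93849×0.93367×0.98999 = -0.176743 + 0.867469 = 0.690726.
Q̄ = (S₀/π) × [bracket] = (1361/π) × 0.690726 = 299.24 W/m².
Ratio Q̄_A / Q̄_B = 402.94 / 299.24 = 1.347.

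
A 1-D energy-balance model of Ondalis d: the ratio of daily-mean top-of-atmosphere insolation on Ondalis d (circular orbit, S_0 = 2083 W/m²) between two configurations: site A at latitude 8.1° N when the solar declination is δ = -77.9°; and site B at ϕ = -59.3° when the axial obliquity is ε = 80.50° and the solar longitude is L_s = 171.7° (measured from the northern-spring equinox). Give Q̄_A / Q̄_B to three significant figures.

— Configuration A (ϕ=+8.1°):
cos h₀ = −tan(+8.1°) tan(-77.900°) = 0.6639, h₀ = 0.8448 rad.
Bracket: h₀ sin ϕ sin δ + cos ϕ cos δ sin h₀ = 0.8448×0.14090×-0.97778 + 0.99002×0.20962×0.74785 = -0.116387 + 0.155200 = 0.038813.
Q̄ = (S_0/π) × [bracket] = (2083/π) × 0.038813 = 25.735 W/m².
— Configuration B (ϕ=-59.3°):
Solar declination: sin δ = sin ε · sin L_s = sin 80.50° × sin 171.7° = 0.14238, so δ = +8.185°.
cos h₀ = −tan(-59.3°) tan(+8.185°) = 0.2423, h₀ = 1.3261 rad.
Bracket: h₀ sin ϕ sin δ + cos ϕ cos δ sin h₀ = 1.3261×-0.85985×0.14238 + 0.51054×0.98981×0.97021 = -0.162348 + 0.490284 = 0.327936.
Q̄ = (S_0/π) × [bracket] = (2083/π) × 0.327936 = 217.43 W/m².
Ratio Q̄_A / Q̄_B = 25.735 / 217.43 = 0.1184.

Q̄_A / Q̄_B ≈ 0.118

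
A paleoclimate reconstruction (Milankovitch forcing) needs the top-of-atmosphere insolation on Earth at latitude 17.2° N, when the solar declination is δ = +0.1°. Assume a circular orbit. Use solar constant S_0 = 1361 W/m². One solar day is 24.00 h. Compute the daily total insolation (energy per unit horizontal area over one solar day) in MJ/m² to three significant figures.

35.8 MJ/m²

cos h₀ = −tan(+17.2°) tan(+0.100°) = -0.0005, h₀ = 1.5713 rad.
Bracket: h₀ sin ϕ sin δ + cos ϕ cos δ sin h₀ = 1.5713×0.29571×0.00175 + 0.95528×1.00000×1.00000 = 0.000813 + 0.955280 = 0.956093.
Q̄ = (S_0/π) × [bracket] = (1361/π) × 0.956093 = 414.20 W/m².
Daily total = Q̄ × 24.00 h × 3600 s/h = 414.20 × 24.00 × 3600 / 10⁶ = 35.79 MJ/m².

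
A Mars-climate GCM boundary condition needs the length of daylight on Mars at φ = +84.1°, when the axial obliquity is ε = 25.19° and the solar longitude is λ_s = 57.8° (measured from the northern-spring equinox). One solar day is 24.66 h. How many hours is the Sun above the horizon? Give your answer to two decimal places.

Solar declination: sin δ = sin ε · sin λ_s = sin 25.19° × sin 57.8° = 0.36016, so δ = +21.110°.
Sunrise equation: cos H₀ = −tan φ · tan δ = -3.7359 ≤ −1, so the Sun never sets (polar day) and H₀ = π.
Daylight = 2H₀/(2π) × 24.66 h = (3.1416/π) × 24.66 = 24.66 h.

24.66 h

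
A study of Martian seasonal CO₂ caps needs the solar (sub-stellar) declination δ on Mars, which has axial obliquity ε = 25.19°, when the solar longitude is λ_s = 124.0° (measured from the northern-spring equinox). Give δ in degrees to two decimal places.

δ = +20.66°

sin δ = sin ε · sin λ_s = sin 25.19° × sin 124.0° = 0.352856.
δ = arcsin(0.352856) = +20.66°.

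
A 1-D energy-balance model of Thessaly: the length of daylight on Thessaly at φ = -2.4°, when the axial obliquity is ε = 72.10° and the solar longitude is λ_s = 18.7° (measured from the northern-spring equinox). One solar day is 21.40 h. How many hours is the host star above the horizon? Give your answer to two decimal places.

10.61 h

Solar declination: sin δ = sin ε · sin λ_s = sin 72.10° × sin 18.7° = 0.30509, so δ = +17.764°.
cos H₀ = −tan φ · tan δ = −tan(-2.4°) × tan(+17.764°) = 0.0134, so H₀ = 1.5574 rad = 89.23°.
Daylight = 2H₀/(2π) × 21.40 h = (1.5574/π) × 21.40 = 10.61 h.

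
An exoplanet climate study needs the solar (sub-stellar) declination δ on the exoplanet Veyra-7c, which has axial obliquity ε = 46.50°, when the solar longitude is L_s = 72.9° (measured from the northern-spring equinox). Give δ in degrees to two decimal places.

δ = +43.89°

sin δ = sin ε · sin L_s = sin 46.50° × sin 72.9° = 0.693308.
δ = arcsin(0.693308) = +43.89°.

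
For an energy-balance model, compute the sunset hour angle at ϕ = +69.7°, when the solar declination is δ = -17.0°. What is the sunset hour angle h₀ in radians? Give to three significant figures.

h₀ = 0.598 rad

cos h₀ = −tan ϕ · tan δ = −tan(+69.7°) × tan(-17.000°) = 0.8265, so h₀ = 0.5979 rad = 34.26°.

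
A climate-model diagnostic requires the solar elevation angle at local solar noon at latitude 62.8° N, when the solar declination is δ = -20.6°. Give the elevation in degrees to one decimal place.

At local noon the hour angle is zero, so the zenith angle equals |φ − δ| = |+62.8° − (-20.600°)| = 83.400°.
Elevation = 90° − 83.400° = 6.6°.

6.6°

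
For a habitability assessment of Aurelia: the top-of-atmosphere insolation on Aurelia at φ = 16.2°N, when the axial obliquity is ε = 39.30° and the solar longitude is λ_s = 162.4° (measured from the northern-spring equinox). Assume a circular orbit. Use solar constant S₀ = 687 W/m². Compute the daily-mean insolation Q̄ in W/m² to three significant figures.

Q̄ ≈ 225 W/m²

Solar declination: sin δ = sin ε · sin λ_s = sin 39.30° × sin 162.4° = 0.19152, so δ = +11.041°.
cos H₀ = −tan(+16.2°) tan(+11.041°) = -0.0567, H₀ = 1.6275 rad.
Bracket: H₀ sin φ sin δ + cos φ cos δ sin H₀ = 1.6275×0.27899×0.19152 + 0.96029×0.98149×0.99839 = 0.086961 + 0.940998 = 1.027959.
Q̄ = (S₀/π) × [bracket] = (687/π) × 1.027959 = 224.8 W/m².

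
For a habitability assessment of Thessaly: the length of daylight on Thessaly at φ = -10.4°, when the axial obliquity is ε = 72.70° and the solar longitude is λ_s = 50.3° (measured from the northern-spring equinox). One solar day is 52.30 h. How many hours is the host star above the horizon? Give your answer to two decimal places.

22.82 h

Solar declination: sin δ = sin ε · sin λ_s = sin 72.70° × sin 50.3° = 0.73459, so δ = +47.273°.
cos H₀ = −tan φ · tan δ = −tan(-10.4°) × tan(+47.273°) = 0.1987, so H₀ = 1.3708 rad = 78.54°.
Daylight = 2H₀/(2π) × 52.30 h = (1.3708/π) × 52.30 = 22.82 h.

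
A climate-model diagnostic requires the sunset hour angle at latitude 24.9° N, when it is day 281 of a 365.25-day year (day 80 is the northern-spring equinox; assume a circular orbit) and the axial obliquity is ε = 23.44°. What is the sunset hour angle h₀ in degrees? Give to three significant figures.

h₀ = 86.7°

Solar longitude: L_s = 360° × (281 − 80)/365.25 = 198.111°.
sin δ = sin 23.44° × sin 198.111° = -0.12366, so δ = -7.103°.
cos h₀ = −tan ϕ · tan δ = −tan(+24.9°) × tan(-7.103°) = 0.0578, so h₀ = 1.5129 rad = 86.68°.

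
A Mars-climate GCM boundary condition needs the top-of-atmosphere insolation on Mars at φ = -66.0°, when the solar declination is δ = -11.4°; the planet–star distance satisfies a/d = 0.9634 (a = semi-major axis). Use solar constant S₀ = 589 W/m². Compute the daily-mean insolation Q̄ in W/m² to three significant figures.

cos H₀ = −tan(-66.0°) tan(-11.400°) = -0.4529, H₀ = 2.0408 rad.
Bracket: H₀ sin φ sin δ + cos φ cos δ sin H₀ = 2.0408×-0.91355×-0.19766 + 0.40674×0.98027×0.89157 = 0.368512 + 0.355482 = 0.723994.
Inverse-square distance factor (a/d)² = 0.9634² = 0.928140.
Q̄ = (S₀/π) × 0.928140 × [bracket] = (589/π) × 0.928140 × 0.723994 = 126.0 W/m².

Q̄ ≈ 126 W/m²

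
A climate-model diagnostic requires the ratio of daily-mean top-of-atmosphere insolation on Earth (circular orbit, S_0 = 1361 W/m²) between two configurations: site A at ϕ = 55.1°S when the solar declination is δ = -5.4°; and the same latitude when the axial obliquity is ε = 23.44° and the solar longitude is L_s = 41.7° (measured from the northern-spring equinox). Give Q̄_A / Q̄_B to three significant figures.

Q̄_A / Q̄_B ≈ 2.74

— Configuration A (ϕ=-55.1°):
cos h₀ = −tan(-55.1°) tan(-5.400°) = -0.1355, h₀ = 1.7067 rad.
Bracket: h₀ sin ϕ sin δ + cos ϕ cos δ sin h₀ = 1.7067×-0.82015×-0.09411 + 0.57215×0.99556×0.99078 = 0.131730 + 0.564358 = 0.696088.
Q̄ = (S_0/π) × [bracket] = (1361/π) × 0.696088 = 301.56 W/m².
— Configuration B (ϕ=-55.1°):
Solar declination: sin δ = sin ε · sin L_s = sin 23.44° × sin 41.7° = 0.26462, so δ = +15.344°.
cos h₀ = −tan(-55.1°) tan(+15.344°) = 0.3933, h₀ = 1.1665 rad.
Bracket: h₀ sin ϕ sin δ + cos ϕ cos δ sin h₀ = 1.1665×-0.82015×0.26462 + 0.57215×0.96435×0.91939 = -0.253163 + 0.507276 = 0.254113.
Q̄ = (S_0/π) × [bracket] = (1361/π) × 0.254113 = 110.09 W/m².
Ratio Q̄_A / Q̄_B = 301.56 / 110.09 = 2.739.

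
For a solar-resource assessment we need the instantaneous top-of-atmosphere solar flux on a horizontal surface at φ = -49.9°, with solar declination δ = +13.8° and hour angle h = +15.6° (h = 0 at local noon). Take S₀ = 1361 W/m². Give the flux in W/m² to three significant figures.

cos θ_z = sin φ sin δ + cos φ cos δ cos h = -0.182459 + 0.602488 = 0.420029.
Flux = S₀ · cos θ_z = 1361 × 0.420029 = 571.7 W/m².

572 W/m²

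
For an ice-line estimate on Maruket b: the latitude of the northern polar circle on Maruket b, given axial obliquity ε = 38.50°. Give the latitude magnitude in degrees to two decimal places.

The polar circle is the lowest latitude that experiences at least one full rotation of continuous daylight at the northern-summer solstice; it lies at |ϕ| = 90° − ε = 90° − 38.50° = 51.50°.

51.50°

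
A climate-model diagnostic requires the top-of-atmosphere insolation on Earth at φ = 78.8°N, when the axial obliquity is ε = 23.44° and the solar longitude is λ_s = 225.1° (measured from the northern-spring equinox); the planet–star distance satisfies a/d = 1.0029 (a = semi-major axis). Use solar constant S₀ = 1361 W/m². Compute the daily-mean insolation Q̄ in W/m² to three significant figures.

Q̄ ≈ 0.00 W/m²

Solar declination: sin δ = sin ε · sin λ_s = sin 23.44° × sin 225.1° = -0.28177, so δ = -16.366°.
cos H₀ = −tan(+78.8°) tan(-16.366°) = 1.4831 ≥ 1 ⇒ polar night, H₀ = 0 and Q̄ = 0.
Inverse-square distance factor (a/d)² = 1.0029² = 1.005808.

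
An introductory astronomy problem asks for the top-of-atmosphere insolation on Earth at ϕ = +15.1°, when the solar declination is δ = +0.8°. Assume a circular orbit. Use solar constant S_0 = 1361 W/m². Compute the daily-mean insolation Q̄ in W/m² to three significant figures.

cos h₀ = −tan(+15.1°) tan(+0.800°) = -0.0038, h₀ = 1.5746 rad.
Bracket: h₀ sin ϕ sin δ + cos ϕ cos δ sin h₀ = 1.5746×0.26050×0.01396 + 0.96547×0.99990×0.99999 = 0.005726 + 0.965364 = 0.971090.
Q̄ = (S_0/π) × [bracket] = (1361/π) × 0.971090 = 420.7 W/m².

Q̄ ≈ 421 W/m²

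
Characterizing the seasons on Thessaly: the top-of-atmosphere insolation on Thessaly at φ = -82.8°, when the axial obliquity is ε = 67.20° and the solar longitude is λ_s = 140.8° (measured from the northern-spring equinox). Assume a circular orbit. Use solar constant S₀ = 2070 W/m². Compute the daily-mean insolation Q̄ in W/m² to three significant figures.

Q̄ ≈ 0.00 W/m²

Solar declination: sin δ = sin ε · sin λ_s = sin 67.20° × sin 140.8° = 0.58264, so δ = +35.637°.
cos H₀ = −tan(-82.8°) tan(+35.637°) = 5.6749 ≥ 1 ⇒ polar night, H₀ = 0 and Q̄ = 0.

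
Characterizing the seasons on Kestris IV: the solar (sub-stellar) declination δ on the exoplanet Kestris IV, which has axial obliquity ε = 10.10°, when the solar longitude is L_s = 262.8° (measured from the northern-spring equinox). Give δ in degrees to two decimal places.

sin δ = sin ε · sin L_s = sin 10.10° × sin 262.8° = -0.173984.
δ = arcsin(-0.173984) = -10.02°.

δ = -10.02°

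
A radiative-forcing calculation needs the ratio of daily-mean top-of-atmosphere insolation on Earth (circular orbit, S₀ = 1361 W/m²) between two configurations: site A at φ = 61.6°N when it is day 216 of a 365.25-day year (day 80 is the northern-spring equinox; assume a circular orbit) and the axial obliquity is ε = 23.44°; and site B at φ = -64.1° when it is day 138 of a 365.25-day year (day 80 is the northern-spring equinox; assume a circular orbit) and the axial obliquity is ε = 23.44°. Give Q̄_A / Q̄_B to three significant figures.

— Configuration A (φ=+61.6°):
Solar longitude: λ_s = 360° × (216 − 80)/365.25 = 134.045°.
sin δ = sin 23.44° × sin 134.045° = 0.28593, so δ = +16.614°.
cos H₀ = −tan(+61.6°) tan(+16.614°) = -0.5519, H₀ = 2.1554 rad.
Bracket: H₀ sin φ sin δ + cos φ cos δ sin H₀ = 2.1554×0.87965×0.28593 + 0.47562×0.95825×0.83394 = 0.542123 + 0.380079 = 0.922202.
Q̄ = (S₀/π) × [bracket] = (1361/π) × 0.922202 = 399.52 W/m².
— Configuration B (φ=-64.1°):
Solar longitude: λ_s = 360° × (138 − 80)/365.25 = 57.166°.
sin δ = sin 23.44° × sin 57.166° = 0.33424, so δ = +19.526°.
cos H₀ = −tan(-64.1°) tan(+19.526°) = 0.7303, H₀ = 0.7520 rad.
Bracket: H₀ sin φ sin δ + cos φ cos δ sin H₀ = 0.7520×-0.89956×0.33424 + 0.43680×0.94249×0.68308 = -0.226103 + 0.281210 = 0.055107.
Q̄ = (S₀/π) × [bracket] = (1361/π) × 0.055107 = 23.873 W/m².
Ratio Q̄_A / Q̄_B = 399.52 / 23.873 = 16.74.

Q̄_A / Q̄_B ≈ 16.7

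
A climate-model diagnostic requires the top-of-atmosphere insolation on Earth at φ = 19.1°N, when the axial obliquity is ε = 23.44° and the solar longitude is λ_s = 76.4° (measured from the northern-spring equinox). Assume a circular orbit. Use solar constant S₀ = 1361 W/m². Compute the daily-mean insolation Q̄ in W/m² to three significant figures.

Q̄ ≈ 468 W/m²

Solar declination: sin δ = sin ε · sin λ_s = sin 23.44° × sin 76.4° = 0.38663, so δ = +22.745°.
cos H₀ = −tan(+19.1°) tan(+22.745°) = -0.1452, H₀ = 1.7165 rad.
Bracket: H₀ sin φ sin δ + cos φ cos δ sin H₀ = 1.7165×0.32722×0.38663 + 0.94495×0.92223×0.98941 = 0.217160 + 0.862232 = 1.079392.
Q̄ = (S₀/π) × [bracket] = (1361/π) × 1.079392 = 467.6 W/m².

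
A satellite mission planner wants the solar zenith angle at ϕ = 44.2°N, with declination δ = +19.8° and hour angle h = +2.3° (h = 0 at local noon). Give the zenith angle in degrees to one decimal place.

θ_z = 24.5°

cos θ_z = sin ϕ sin δ + cos ϕ cos δ cos h = 0.236156 + 0.673984 = 0.910140.
θ_z = arccos(0.910140) = 24.5°.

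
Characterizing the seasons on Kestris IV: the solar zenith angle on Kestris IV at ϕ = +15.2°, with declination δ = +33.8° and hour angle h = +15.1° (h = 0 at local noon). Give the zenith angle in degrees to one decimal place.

θ_z = 23.1°

cos θ_z = sin ϕ sin δ + cos ϕ cos δ cos h = 0.145855 + 0.774226 = 0.920081.
θ_z = arccos(0.920081) = 23.1°.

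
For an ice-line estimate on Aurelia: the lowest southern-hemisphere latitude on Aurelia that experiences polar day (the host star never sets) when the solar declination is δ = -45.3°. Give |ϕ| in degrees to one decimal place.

Polar day requires cos h₀ = −tan ϕ tan δ ≤ −1, i.e. tan ϕ tan δ ≥ 1.
The boundary is |tan ϕ| · |tan δ| = 1, so |ϕ| = 90° − |δ| = 90° − 45.3° = 44.7° in the southern hemisphere.

|ϕ| = 44.7°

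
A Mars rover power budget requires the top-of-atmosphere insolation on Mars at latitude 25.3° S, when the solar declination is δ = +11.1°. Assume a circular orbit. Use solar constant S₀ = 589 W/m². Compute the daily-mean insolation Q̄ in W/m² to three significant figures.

cos H₀ = −tan(-25.3°) tan(+11.100°) = 0.0927, H₀ = 1.4779 rad.
Bracket: H₀ sin φ sin δ + cos φ cos δ sin H₀ = 1.4779×-0.42736×0.19252 + 0.90408×0.98129×0.99569 = -0.121595 + 0.883341 = 0.761746.
Q̄ = (S₀/π) × [bracket] = (589/π) × 0.761746 = 142.8 W/m².

Q̄ ≈ 143 W/m²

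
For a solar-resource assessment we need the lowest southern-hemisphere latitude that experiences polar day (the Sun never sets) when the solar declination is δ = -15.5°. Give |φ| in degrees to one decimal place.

Polar day requires cos H₀ = −tan φ tan δ ≤ −1, i.e. tan φ tan δ ≥ 1.
The boundary is |tan φ| · |tan δ| = 1, so |φ| = 90° − |δ| = 90° − 15.5° = 74.5° in the southern hemisphere.

|φ| = 74.5°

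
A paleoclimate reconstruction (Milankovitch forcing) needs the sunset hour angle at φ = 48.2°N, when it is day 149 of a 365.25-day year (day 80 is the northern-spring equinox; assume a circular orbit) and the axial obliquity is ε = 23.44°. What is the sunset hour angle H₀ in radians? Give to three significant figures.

H₀ = 2.03 rad

Solar longitude: λ_s = 360° × (149 − 80)/365.25 = 68.008°.
sin δ = sin 23.44° × sin 68.008° = 0.36884, so δ = +21.644°.
cos H₀ = −tan φ · tan δ = −tan(+48.2°) × tan(+21.644°) = -0.4438, so H₀ = 2.0307 rad = 116.35°.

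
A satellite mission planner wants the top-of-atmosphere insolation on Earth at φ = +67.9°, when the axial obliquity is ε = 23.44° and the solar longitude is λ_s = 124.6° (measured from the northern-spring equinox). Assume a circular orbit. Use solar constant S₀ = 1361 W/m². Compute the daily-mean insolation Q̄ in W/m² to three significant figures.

Solar declination: sin δ = sin ε · sin λ_s = sin 23.44° × sin 124.6° = 0.32743, so δ = +19.113°.
cos H₀ = −tan(+67.9°) tan(+19.113°) = -0.8534, H₀ = 2.5933 rad.
Bracket: H₀ sin φ sin δ + cos φ cos δ sin H₀ = 2.5933×0.92653×0.32743 + 0.37622×0.94487×0.52123 = 0.786739 + 0.185286 = 0.972025.
Q̄ = (S₀/π) × [bracket] = (1361/π) × 0.972025 = 421.1 W/m².

Q̄ ≈ 421 W/m²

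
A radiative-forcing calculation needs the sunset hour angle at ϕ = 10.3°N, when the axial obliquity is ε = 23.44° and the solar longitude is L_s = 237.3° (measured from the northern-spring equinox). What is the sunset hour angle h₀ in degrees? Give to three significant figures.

h₀ = 86.3°

Solar declination: sin δ = sin ε · sin L_s = sin 23.44° × sin 237.3° = -0.33474, so δ = -19.557°.
cos h₀ = −tan ϕ · tan δ = −tan(+10.3°) × tan(-19.557°) = 0.0646, so h₀ = 1.5062 rad = 86.30°.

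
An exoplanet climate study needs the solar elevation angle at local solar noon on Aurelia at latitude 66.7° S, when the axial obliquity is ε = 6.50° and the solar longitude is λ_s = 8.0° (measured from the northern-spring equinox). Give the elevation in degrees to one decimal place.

Solar declination: sin δ = sin ε · sin λ_s = sin 6.50° × sin 8.0° = 0.01575, so δ = +0.903°.
At local noon the hour angle is zero, so the zenith angle equals |φ − δ| = |-66.7° − (+0.903°)| = 67.603°.
Elevation = 90° − 67.603° = 22.4°.

22.4°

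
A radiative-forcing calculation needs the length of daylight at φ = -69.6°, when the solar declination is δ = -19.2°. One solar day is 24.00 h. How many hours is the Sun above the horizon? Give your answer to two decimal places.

21.26 h

cos H₀ = −tan φ · tan δ = −tan(-69.6°) × tan(-19.200°) = -0.9364, so H₀ = 2.7830 rad = 159.45°.
Daylight = 2H₀/(2π) × 24.00 h = (2.7830/π) × 24.00 = 21.26 h.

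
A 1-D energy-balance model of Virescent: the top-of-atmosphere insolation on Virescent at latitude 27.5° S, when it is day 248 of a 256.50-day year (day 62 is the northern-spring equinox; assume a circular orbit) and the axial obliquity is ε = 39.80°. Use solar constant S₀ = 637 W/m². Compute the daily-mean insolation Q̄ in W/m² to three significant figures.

Solar longitude: λ_s = 360° × (248 − 62)/256.50 = 261.053°.
sin δ = sin 39.80° × sin 261.053° = -0.63232, so δ = -39.222°.
cos H₀ = −tan(-27.5°) tan(-39.222°) = -0.4249, H₀ = 2.0096 rad.
Bracket: H₀ sin φ sin δ + cos φ cos δ sin H₀ = 2.0096×-0.46175×-0.63232 + 0.88701×0.77471×0.90524 = 0.586750 + 0.622059 = 1.208809.
Q̄ = (S₀/π) × [bracket] = (637/π) × 1.208809 = 245.1 W/m².

Q̄ ≈ 245 W/m²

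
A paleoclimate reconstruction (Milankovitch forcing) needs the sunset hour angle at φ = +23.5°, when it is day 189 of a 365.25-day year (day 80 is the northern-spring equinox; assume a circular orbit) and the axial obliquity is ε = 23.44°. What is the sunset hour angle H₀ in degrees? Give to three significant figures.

Solar longitude: λ_s = 360° × (189 − 80)/365.25 = 107.433°.
sin δ = sin 23.44° × sin 107.433° = 0.37952, so δ = +22.304°.
cos H₀ = −tan φ · tan δ = −tan(+23.5°) × tan(+22.304°) = -0.1784, so H₀ = 1.7501 rad = 100.27°.

H₀ = 100°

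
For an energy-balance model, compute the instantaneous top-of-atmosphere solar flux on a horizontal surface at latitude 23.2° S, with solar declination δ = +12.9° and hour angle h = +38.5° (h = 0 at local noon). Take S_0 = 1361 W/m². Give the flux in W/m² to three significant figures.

835 W/m²

cos θ_z = sin ϕ sin δ + cos ϕ cos δ cos h = -0.087948 + 0.701168 = 0.613220.
Flux = S_0 · cos θ_z = 1361 × 0.613220 = 834.6 W/m².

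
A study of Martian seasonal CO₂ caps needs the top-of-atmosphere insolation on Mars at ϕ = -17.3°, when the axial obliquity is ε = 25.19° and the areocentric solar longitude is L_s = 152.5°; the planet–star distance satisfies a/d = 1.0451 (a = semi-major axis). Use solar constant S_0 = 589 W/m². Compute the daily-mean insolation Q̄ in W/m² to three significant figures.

Q̄ ≈ 173 W/m²

sin δ = sin 25.19° × sin 152.5° = 0.19653, so δ = +11.334°.
cos h₀ = −tan(-17.3°) tan(+11.334°) = 0.0624, h₀ = 1.5083 rad.
Bracket: h₀ sin ϕ sin δ + cos ϕ cos δ sin h₀ = 1.5083×-0.29737×0.19653 + 0.95476×0.98050×0.99805 = -0.088148 + 0.934317 = 0.846169.
Inverse-square distance factor (a/d)² = 1.0451² = 1.092234.
Q̄ = (S_0/π) × 1.092234 × [bracket] = (589/π) × 1.092234 × 0.846169 = 173.3 W/m².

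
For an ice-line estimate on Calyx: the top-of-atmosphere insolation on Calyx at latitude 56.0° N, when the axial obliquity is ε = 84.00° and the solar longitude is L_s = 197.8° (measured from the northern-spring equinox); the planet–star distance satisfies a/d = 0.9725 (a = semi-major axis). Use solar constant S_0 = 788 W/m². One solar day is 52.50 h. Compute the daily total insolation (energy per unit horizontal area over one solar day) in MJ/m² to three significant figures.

8.86 MJ/m²

Solar declination: sin δ = sin ε · sin L_s = sin 84.00° × sin 197.8° = -0.30402, so δ = -17.699°.
cos h₀ = −tan(+56.0°) tan(-17.699°) = 0.4731, h₀ = 1.0780 rad.
Bracket: h₀ sin ϕ sin δ + cos ϕ cos δ sin h₀ = 1.0780×0.82904×-0.30402 + 0.55919×0.95267×0.88100 = -0.271704 + 0.469329 = 0.197625.
Inverse-square distance factor (a/d)² = 0.9725² = 0.945756.
Q̄ = (S_0/π) × 0.945756 × [bracket] = (788/π) × 0.945756 × 0.197625 = 46.881 W/m².
Daily total = Q̄ × 52.50 h × 3600 s/h = 46.881 × 52.50 × 3600 / 10⁶ = 8.861 MJ/m².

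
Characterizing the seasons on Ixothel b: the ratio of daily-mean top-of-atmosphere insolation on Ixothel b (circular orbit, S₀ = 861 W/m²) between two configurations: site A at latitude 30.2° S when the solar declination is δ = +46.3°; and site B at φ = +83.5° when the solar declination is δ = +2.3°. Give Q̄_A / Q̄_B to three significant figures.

Q̄_A / Q̄_B ≈ 0.768

— Configuration A (φ=-30.2°):
cos H₀ = −tan(-30.2°) tan(+46.300°) = 0.6090, H₀ = 0.9159 rad.
Bracket: H₀ sin φ sin δ + cos φ cos δ sin H₀ = 0.9159×-0.50302×0.72297 + 0.86427×0.69088×0.79314 = -0.333084 + 0.473589 = 0.140505.
Q̄ = (S₀/π) × [bracket] = (861/π) × 0.140505 = 38.507 W/m².
— Configuration B (φ=+83.5°):
cos H₀ = −tan(+83.5°) tan(+2.300°) = -0.3525, H₀ = 1.9311 rad.
Bracket: H₀ sin φ sin δ + cos φ cos δ sin H₀ = 1.9311×0.99357×0.04013 + 0.11320×0.99919×0.93581 = 0.076997 + 0.105848 = 0.182845.
Q̄ = (S₀/π) × [bracket] = (861/π) × 0.182845 = 50.111 W/m².
Ratio Q̄_A / Q̄_B = 38.507 / 50.111 = 0.7684.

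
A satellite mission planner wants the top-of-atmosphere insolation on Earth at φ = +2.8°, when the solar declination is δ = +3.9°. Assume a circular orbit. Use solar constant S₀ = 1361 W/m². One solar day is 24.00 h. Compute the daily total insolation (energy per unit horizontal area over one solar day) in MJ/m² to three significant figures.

cos H₀ = −tan(+2.8°) tan(+3.900°) = -0.0033, H₀ = 1.5741 rad.
Bracket: H₀ sin φ sin δ + cos φ cos δ sin H₀ = 1.5741×0.04885×0.06802 + 0.99881×0.99768×0.99999 = 0.005230 + 0.996483 = 1.001713.
Q̄ = (S₀/π) × [bracket] = (1361/π) × 1.001713 = 433.96 W/m².
Daily total = Q̄ × 24.00 h × 3600 s/h = 433.96 × 24.00 × 3600 / 10⁶ = 37.49 MJ/m².

37.5 MJ/m²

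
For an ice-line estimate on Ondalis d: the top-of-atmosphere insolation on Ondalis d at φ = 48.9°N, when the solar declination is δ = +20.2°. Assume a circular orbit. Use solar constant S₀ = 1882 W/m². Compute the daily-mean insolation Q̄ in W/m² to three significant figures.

cos H₀ = −tan(+48.9°) tan(+20.200°) = -0.4218, H₀ = 2.0062 rad.
Bracket: H₀ sin φ sin δ + cos φ cos δ sin H₀ = 2.0062×0.75356×0.34530 + 0.65738×0.93849×0.90671 = 0.522022 + 0.559390 = 1.081412.
Q̄ = (S₀/π) × [bracket] = (1882/π) × 1.081412 = 647.8 W/m².

Q̄ ≈ 648 W/m²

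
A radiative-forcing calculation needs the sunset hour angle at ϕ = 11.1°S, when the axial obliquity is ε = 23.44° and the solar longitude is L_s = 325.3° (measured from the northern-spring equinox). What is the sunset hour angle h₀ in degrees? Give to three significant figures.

Solar declination: sin δ = sin ε · sin L_s = sin 23.44° × sin 325.3° = -0.22645, so δ = -13.088°.
cos h₀ = −tan ϕ · tan δ = −tan(-11.1°) × tan(-13.088°) = -0.0456, so h₀ = 1.6164 rad = 92.61°.

h₀ = 92.6°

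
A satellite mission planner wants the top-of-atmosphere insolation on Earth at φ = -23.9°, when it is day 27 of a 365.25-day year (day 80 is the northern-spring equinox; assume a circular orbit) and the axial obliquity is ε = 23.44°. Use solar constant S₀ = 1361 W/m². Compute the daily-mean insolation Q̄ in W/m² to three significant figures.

Q̄ ≈ 467 W/m²

Solar longitude: λ_s = 360° × (27 − 80)/365.25 = -52.238°, i.e. -52.238° + 360° = 307.762°.
sin δ = sin 23.44° × sin 307.762° = -0.31448, so δ = -18.329°.
cos H₀ = −tan(-23.9°) tan(-18.329°) = -0.1468, H₀ = 1.7181 rad.
Bracket: H₀ sin φ sin δ + cos φ cos δ sin H₀ = 1.7181×-0.40514×-0.31448 + 0.91425×0.94927×0.98917 = 0.218900 + 0.858471 = 1.077371.
Q̄ = (S₀/π) × [bracket] = (1361/π) × 1.077371 = 466.7 W/m².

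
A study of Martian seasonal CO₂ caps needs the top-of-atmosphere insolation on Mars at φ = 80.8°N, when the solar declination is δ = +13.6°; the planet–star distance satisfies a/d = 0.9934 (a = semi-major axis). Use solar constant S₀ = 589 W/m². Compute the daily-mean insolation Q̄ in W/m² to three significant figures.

cos H₀ = −tan(+80.8°) tan(+13.600°) = -1.4937 ≤ −1 ⇒ polar day, H₀ = π.
Bracket: H₀ sin φ sin δ + cos φ cos δ sin H₀ = 3.1416×0.98714×0.23514 + 0.15988×0.97196×0.00000 = 0.729216 + 0.000000 = 0.729216.
Inverse-square distance factor (a/d)² = 0.9934² = 0.986844.
Q̄ = (S₀/π) × 0.986844 × [bracket] = (589/π) × 0.986844 × 0.729216 = 134.9 W/m².

Q̄ ≈ 135 W/m²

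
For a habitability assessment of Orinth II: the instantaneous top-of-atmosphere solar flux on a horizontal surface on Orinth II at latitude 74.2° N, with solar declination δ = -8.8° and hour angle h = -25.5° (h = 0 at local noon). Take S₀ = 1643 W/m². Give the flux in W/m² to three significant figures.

cos θ_z = sin φ sin δ + cos φ cos δ cos h = -0.147206 + 0.242863 = 0.095657.
Flux = S₀ · cos θ_z = 1643 × 0.095657 = 157.2 W/m².

157 W/m²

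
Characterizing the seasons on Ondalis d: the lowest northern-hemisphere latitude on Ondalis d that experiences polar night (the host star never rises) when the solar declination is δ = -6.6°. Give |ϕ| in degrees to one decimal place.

|ϕ| = 83.4°

Polar night requires cos h₀ = −tan ϕ tan δ ≥ 1, i.e. tan ϕ tan δ ≤ −1.
The boundary is |tan ϕ| · |tan δ| = 1, so |ϕ| = 90° − |δ| = 90° − 6.6° = 83.4° in the northern hemisphere.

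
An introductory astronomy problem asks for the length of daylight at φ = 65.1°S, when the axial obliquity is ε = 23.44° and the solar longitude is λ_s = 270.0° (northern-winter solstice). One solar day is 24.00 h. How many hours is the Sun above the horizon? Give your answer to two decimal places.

Solar declination: sin δ = sin ε · sin λ_s = sin 23.44° × sin 270.0° = -0.39779, so δ = -23.440°.
cos H₀ = −tan φ · tan δ = −tan(-65.1°) × tan(-23.440°) = -0.9340, so H₀ = 2.7764 rad = 159.07°.
Daylight = 2H₀/(2π) × 24.00 h = (2.7764/π) × 24.00 = 21.21 h.

21.21 h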